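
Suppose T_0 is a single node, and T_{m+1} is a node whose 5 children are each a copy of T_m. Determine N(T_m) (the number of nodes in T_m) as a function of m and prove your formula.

Claim: N(T_m) = (5^{m+1} − 1)/4.

Base case: N(T_0) = 1, and (5^{0+1} − 1)/4 = 1.
Assume N(T_r) = (5^{r+1} − 1)/4.
Then N(T_{r+1}) = 1 + 5N(T_r) = 1 + 5·(5^{r+1} − 1)/4 = 1 + (5^{r+2} − 5)/4 = (4 + 5^{r+2} − 5)/4 = (5^{r+2} − 1)/4.
This completes the inductive step, so N(T_m) = (5^{m+1} − 1)/4 for all m ≥ 0.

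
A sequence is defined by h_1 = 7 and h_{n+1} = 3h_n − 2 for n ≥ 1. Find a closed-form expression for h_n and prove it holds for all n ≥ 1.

Claim: h_n = 2·3^n + 1.

Base case: h_1 = 7, and 2·3^1 + 1 = 6 + 1 = 7.
Assume h_k = 2·3^k + 1 for some k ≥ 1.
Then h_{k+1} = 3h_k − 2 = 3·(2·3^k + 1) − 2 = 6·3^k + 3 − 2 = 2·3^{k+1} + 1.
So the formula holds for k+1, and by induction h_n = 2·3^n + 1 for all n ≥ 1.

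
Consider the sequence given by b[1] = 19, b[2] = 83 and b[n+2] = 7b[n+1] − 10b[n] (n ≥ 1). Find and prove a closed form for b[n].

Claim: b[n] = 3·5^n + 2·2^n.

Base cases: b[1] = 19 and 3·5^1 + 2·2^1 = 19; b[2] = 83 and 3·5^2 + 2·2^2 = 83.
Assume b[j] = 3·5^j + 2·2^j for all 1 ≤ j ≤ r, where r ≥ 2.
Then b[r+1] = 7b[r] − 10b[r−1] = 7·(3·5^r + 2·2^r) − 10·(3·5^{r−1} + 2·2^{r−1}) = 3·(7·5 − 10)5^{r−1} + 2·(7·2 − 10)2^{r−1} = 75·5^{r−1} + 8·2^{r−1} = 3·5^{r+1} + 2·2^{r+1}.
So the formula holds for r+1, and by strong induction b[n] = 3·5^n + 2·2^n for all n ≥ 1.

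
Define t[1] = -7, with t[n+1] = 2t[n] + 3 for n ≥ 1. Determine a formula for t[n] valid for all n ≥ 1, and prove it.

Claim: t[n] = -2^{n+1} − 3.

Base case: t[1] = -7, and -2^{1+1} − 3 = -4 − 3 = -7.
Assume t[m] = -2^{m+1} − 3 for some m ≥ 1.
Then t[m+1] = 2t[m] + 3 = 2·(-2^{m+1} − 3) + 3 = -2^{m+2} − 6 + 3 = -2^{m+2} − 3.
Hence t[n] = -2^{n+1} − 3 for every n ≥ 1, by induction.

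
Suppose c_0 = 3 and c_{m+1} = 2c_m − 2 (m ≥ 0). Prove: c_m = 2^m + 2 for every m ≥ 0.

Base case: c_0 = 3, and 2^0 + 2 = 1 + 2 = 3.
Assume c_k = 2^k + 2 for some k ≥ 0.
Then c_{k+1} = 2c_k − 2 = 2·(2^k + 2) − 2 = 2^{k+1} + 4 − 2 = 2^{k+1} + 2.
By induction, c_m = 2^m + 2 for all m ≥ 0.

c_m = 2^m + 2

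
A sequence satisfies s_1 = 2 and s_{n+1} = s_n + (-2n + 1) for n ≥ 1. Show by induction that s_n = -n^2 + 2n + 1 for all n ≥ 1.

Base case: s_1 = 2, and -1^2 + 2·1 + 1 = 2.
Assume s_r = -r^2 + 2r + 1.
Then s_{r+1} = s_r + (-2r + 1) = (-r^2 + 2r + 1) + (-2r + 1) = -r^2 + 2,
and -(r+1)^2 + 2·(r+1) + 1 = -r^2 + 2.
Hence s_n = -n^2 + 2n + 1 for every n ≥ 1, by induction.

s_n = -n^2 + 2n + 1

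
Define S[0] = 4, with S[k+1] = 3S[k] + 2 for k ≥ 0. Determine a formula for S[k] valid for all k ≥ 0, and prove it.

Claim: S[k] = 5·3^k − 1.

Base case: S[0] = 4, and 5·3^0 − 1 = 5 − 1 = 4.
Assume S[r] = 5·3^r − 1 for some r ≥ 0.
Then S[r+1] = 3S[r] + 2 = 3·(5·3^r − 1) + 2 = 15·3^r − 3 + 2 = 5·3^{r+1} − 1.
So the formula holds for r+1, and by induction S[k] = 5·3^k − 1 for all k ≥ 0.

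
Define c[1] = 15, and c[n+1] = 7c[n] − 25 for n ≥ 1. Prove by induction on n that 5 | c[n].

Base case: c[1] = 15 = 5·3, so 5 | c[1].
Assume 5 | c[j], so c[j] = 5t for some integer t.
Then c[j+1] = 7c[j] − 25 = 7·(5t) − 25 = 5(7t − 5), so 5 | c[j+1].
By induction, 5 | c[n] for all n ≥ 1.

5 | c[n]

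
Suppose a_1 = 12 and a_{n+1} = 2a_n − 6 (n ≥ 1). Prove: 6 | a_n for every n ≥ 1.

Base case: a_1 = 12 = 6·2, so 6 | a_1.
Assume 6 | a_j, so a_j = 6t for some integer t.
Then a_{j+1} = 2a_j − 6 = 2·(6t) − 6 = 6(2t − 1), so 6 | a_{j+1}.
Hence 6 | a_n for every n ≥ 1, by induction.

6 | a_n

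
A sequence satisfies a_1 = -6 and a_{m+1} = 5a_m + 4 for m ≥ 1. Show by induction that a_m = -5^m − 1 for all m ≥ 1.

Base case: a_1 = -6, and -5^1 − 1 = -5 − 1 = -6.
Assume a_j = -5^j − 1 for some j ≥ 1.
Then a_{j+1} = 5a_j + 4 = 5·(-5^j − 1) + 4 = -5^{j+1} − 5 + 4 = -5^{j+1} − 1.
This completes the inductive step, so a_m = -5^m − 1 for all m ≥ 1.

a_m = -5^m − 1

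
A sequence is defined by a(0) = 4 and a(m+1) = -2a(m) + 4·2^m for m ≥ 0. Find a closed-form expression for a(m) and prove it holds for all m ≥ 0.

Claim: a(m) = 3·(-2)^m + 2^m.

Base case: a(0) = 4, and 3·(-2)^0 + 2^0 = 3 + 1 = 4.
Assume a(k) = 3·(-2)^k + 2^k for some k ≥ 0.
Then a(k+1) = -2a(k) + 4·2^k = -2·(3·(-2)^k + 2^k) + 4·2^k = 3·(-2)^{k+1} − 2·2^k + 4·2^k = 3·(-2)^{k+1} + 2·2^k = 3·(-2)^{k+1} + 2^{k+1}.
Hence a(m) = 3·(-2)^m + 2^m for every m ≥ 0, by induction.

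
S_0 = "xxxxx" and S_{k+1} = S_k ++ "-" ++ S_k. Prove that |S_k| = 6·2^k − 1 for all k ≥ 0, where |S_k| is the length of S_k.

Base case: |S_0| = 5, and 6·2^0 − 1 = 5.
Assume |S_m| = 6·2^m − 1.
Then |S_{m+1}| = |S_m| + 1 + |S_m| = 2|S_m| + 1 = 2(6·2^m − 1) + 1 = 6·2^{m+1} − 2 + 1 = 6·2^{m+1} − 1.
This completes the inductive step, so |S_k| = 6·2^k − 1 for all k ≥ 0.

|S_k| = 6·2^k − 1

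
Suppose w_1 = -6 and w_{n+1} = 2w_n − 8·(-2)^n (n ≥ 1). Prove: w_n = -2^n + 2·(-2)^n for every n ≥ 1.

Base case: w_1 = -6, and -2^1 + 2·(-2)^1 = -2 − 4 = -6.
Assume w_k = -2^k + 2·(-2)^k for some k ≥ 1.
Then w_{k+1} = 2w_k − 8·(-2)^k = 2·(-2^k + 2·(-2)^k) − 8·(-2)^k = -2^{k+1} + 4·(-2)^k − 8·(-2)^k = -2^{k+1} − 4·(-2)^k = -2^{k+1} + 2·(-2)^{k+1}.
By induction, w_n = -2^n + 2·(-2)^n for all n ≥ 1.

w_n = -2^n + 2·(-2)^n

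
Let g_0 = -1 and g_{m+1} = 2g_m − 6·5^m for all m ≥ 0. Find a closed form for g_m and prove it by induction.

Claim: g_m = 2^m − 2·5^m.

Base case: g_0 = -1, and 2^0 − 2·5^0 = 1 − 2 = -1.
Assume g_r = 2^r − 2·5^r for some r ≥ 0.
Then g_{r+1} = 2g_r − 6·5^r = 2·(2^r − 2·5^r) − 6·5^r = 2^{r+1} − 4·5^r − 6·5^r = 2^{r+1} − 10·5^r = 2^{r+1} − 2·5^{r+1}.
So the formula holds for r+1, and by induction g_m = 2^m − 2·5^m for all m ≥ 0.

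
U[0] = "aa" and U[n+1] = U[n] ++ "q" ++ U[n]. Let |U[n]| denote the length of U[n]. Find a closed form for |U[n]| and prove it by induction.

Claim: |U[n]| = 3·2^n − 1.

Base case: |U[0]| = 2, and 3·2^0 − 1 = 2.
Assume |U[m]| = 3·2^m − 1.
Then |U[m+1]| = |U[m]| + 1 + |U[m]| = 2|U[m]| + 1 = 2(3·2^m − 1) + 1 = 3·2^{m+1} − 2 + 1 = 3·2^{m+1} − 1.
By induction, |U[n]| = 3·2^n − 1 for all n ≥ 0.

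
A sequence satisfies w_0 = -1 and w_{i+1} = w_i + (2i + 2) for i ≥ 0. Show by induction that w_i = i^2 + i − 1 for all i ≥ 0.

Base case: w_0 = -1, and 0^2 + 0 − 1 = -1.
Assume w_r = r^2 + r − 1.
Then w_{r+1} = w_r + (2r + 2) = (r^2 + r − 1) + (2r + 2) = r^2 + 3r + 1,
and (r+1)^2 + (r+1) − 1 = r^2 + 3r + 1.
This completes the inductive step, so w_i = i^2 + i − 1 for all i ≥ 0.

w_i = i^2 + i − 1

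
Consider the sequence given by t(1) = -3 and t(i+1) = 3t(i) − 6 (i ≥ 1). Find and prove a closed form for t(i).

Claim: t(i) = -2·3^i + 3.

Base case: t(1) = -3, and -2·3^1 + 3 = -6 + 3 = -3.
Assume t(m) = -2·3^m + 3 for some m ≥ 1.
Then t(m+1) = 3t(m) − 6 = 3·(-2·3^m + 3) − 6 = -6·3^m + 9 − 6 = -2·3^{m+1} + 3.
So the formula holds for m+1, and by induction t(i) = -2·3^i + 3 for all i ≥ 1.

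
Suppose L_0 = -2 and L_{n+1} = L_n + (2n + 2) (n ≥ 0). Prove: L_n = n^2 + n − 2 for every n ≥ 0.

Base case: L_0 = -2, and 0^2 + 0 − 2 = -2.
Assume L_r = r^2 + r − 2.
Then L_{r+1} = L_r + (2r + 2) = (r^2 + r − 2) + (2r + 2) = r^2 + 3r,
and (r+1)^2 + (r+1) − 2 = r^2 + 3r.
This completes the inductive step, so L_n = n^2 + n − 2 for all n ≥ 0.

L_n = n^2 + n − 2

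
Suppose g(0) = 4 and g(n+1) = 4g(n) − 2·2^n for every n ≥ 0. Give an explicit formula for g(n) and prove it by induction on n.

Claim: g(n) = 3·4^n + 2^n.

Base case: g(0) = 4, and 3·4^0 + 2^0 = 3 + 1 = 4.
Assume g(k) = 3·4^k + 2^k for some k ≥ 0.
Then g(k+1) = 4g(k) − 2·2^k = 4·(3·4^k + 2^k) − 2·2^k = 3·4^{k+1} + 4·2^k − 2·2^k = 3·4^{k+1} + 2·2^k = 3·4^{k+1} + 2^{k+1}.
So the formula holds for k+1, and by induction g(n) = 3·4^n + 2^n for all n ≥ 0.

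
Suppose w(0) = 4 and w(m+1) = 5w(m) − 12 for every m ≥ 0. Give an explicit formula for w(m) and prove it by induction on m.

Claim: w(m) = 5^m + 3.

Base case: w(0) = 4, and 5^0 + 3 = 1 + 3 = 4.
Assume w(j) = 5^j + 3 for some j ≥ 0.
Then w(j+1) = 5w(j) − 12 = 5·(5^j + 3) − 12 = 5^{j+1} + 15 − 12 = 5^{j+1} + 3.
This completes the inductive step, so w(m) = 5^m + 3 for all m ≥ 0.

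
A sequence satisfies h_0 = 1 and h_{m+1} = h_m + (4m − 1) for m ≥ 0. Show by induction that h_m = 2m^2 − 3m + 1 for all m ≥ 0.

Base case: h_0 = 1, and 2·0^2 − 3·0 + 1 = 1.
Assume h_k = 2k^2 − 3k + 1.
Then h_{k+1} = h_k + (4k − 1) = (2k^2 − 3k + 1) + (4k − 1) = 2k^2 + k,
and 2·(k+1)^2 − 3·(k+1) + 1 = 2k^2 + k.
Hence h_m = 2m^2 − 3m + 1 for every m ≥ 0, by induction.

h_m = 2m^2 − 3m + 1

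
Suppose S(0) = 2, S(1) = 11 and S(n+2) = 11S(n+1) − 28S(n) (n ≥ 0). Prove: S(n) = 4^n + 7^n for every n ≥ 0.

Base cases: S(0) = 2 and 4^0 + 7^0 = 2; S(1) = 11 and 4^1 + 7^1 = 11.
Assume S(j) = 4^j + 7^j for all 0 ≤ j ≤ r, where r ≥ 1.
Then S(r+1) = 11S(r) − 28S(r−1) = 11·(4^r + 7^r) − 28·(4^{r−1} + 7^{r−1}) = (11·4 − 28)4^{r−1} + (11·7 − 28)7^{r−1} = 16·4^{r−1} + 49·7^{r−1} = 4^{r+1} + 7^{r+1}.
So the formula holds for r+1, and by strong induction S(n) = 4^n + 7^n for all n ≥ 0.

S(n) = 4^n + 7^n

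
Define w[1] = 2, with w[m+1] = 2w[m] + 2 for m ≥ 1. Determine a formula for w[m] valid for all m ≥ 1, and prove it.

Claim: w[m] = 2^{m+1} − 2.

Base case: w[1] = 2, and 2^{1+1} − 2 = 4 − 2 = 2.
Assume w[k] = 2^{k+1} − 2 for some k ≥ 1.
Then w[k+1] = 2w[k] + 2 = 2·(2^{k+1} − 2) + 2 = 2^{k+2} − 4 + 2 = 2^{k+2} − 2.
Hence w[m] = 2^{m+1} − 2 for every m ≥ 1, by induction.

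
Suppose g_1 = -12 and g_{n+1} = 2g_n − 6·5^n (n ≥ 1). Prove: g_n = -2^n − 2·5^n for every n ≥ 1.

Base case: g_1 = -12, and -2^1 − 2·5^1 = -2 − 10 = -12.
Assume g_r = -2^r − 2·5^r for some r ≥ 1.
Then g_{r+1} = 2g_r − 6·5^r = 2·(-2^r − 2·5^r) − 6·5^r = -2^{r+1} − 4·5^r − 6·5^r = -2^{r+1} − 10·5^r = -2^{r+1} − 2·5^{r+1}.
So the formula holds for r+1, and by induction g_n = -2^n − 2·5^n for all n ≥ 1.

g_n = -2^n − 2·5^n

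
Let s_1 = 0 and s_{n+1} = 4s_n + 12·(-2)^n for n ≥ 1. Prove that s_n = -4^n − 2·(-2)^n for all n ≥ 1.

Base case: s_1 = 0, and -4^1 − 2·(-2)^1 = -4 + 4 = 0.
Assume s_m = -4^m − 2·(-2)^m for some m ≥ 1.
Then s_{m+1} = 4s_m + 12·(-2)^m = 4·(-4^m − 2·(-2)^m) + 12·(-2)^m = -4^{m+1} − 8·(-2)^m + 12·(-2)^m = -4^{m+1} + 4·(-2)^m = -4^{m+1} − 2·(-2)^{m+1}.
Hence s_n = -4^n − 2·(-2)^n for every n ≥ 1, by induction.

s_n = -4^n − 2·(-2)^n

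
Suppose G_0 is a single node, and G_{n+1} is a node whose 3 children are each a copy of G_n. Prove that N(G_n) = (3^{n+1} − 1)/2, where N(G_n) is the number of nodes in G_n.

Base case: N(G_0) = 1, and (3^{0+1} − 1)/2 = 1.
Assume N(G_m) = (3^{m+1} − 1)/2.
Then N(G_{m+1}) = 1 + 3N(G_m) = 1 + 3·(3^{m+1} − 1)/2 = 1 + (3^{m+2} − 3)/2 = (2 + 3^{m+2} − 3)/2 = (3^{m+2} − 1)/2.
This completes the inductive step, so N(G_n) = (3^{n+1} − 1)/2 for all n ≥ 0.

N(G_n) = (3^{n+1} − 1)/2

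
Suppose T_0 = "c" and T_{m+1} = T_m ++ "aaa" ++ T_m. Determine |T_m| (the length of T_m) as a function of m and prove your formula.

Claim: |T_m| = 2^{m+2} − 3.

Base case: |T_0| = 1, and 2^{0+2} − 3 = 1.
Assume |T_r| = 2^{r+2} − 3.
Then |T_{r+1}| = |T_r| + 3 + |T_r| = 2|T_r| + 3 = 2(2^{r+2} − 3) + 3 = 2^{r+3} − 6 + 3 = 2^{r+3} − 3.
Hence |T_m| = 2^{m+2} − 3 for every m ≥ 0, by induction.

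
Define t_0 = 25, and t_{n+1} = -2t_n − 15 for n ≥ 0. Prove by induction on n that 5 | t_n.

Base case: t_0 = 25 = 5·5, so 5 | t_0.
Assume 5 | t_j, so t_j = 5s for some integer s.
Then t_{j+1} = -2t_j − 15 = -2·(5s) − 15 = 5(-2s − 3), so 5 | t_{j+1}.
So the property holds for j+1, and by induction 5 | t_n for all n ≥ 0.

5 | t_n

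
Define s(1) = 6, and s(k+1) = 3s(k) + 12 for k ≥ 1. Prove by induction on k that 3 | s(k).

Base case: s(1) = 6 = 3·2, so 3 | s(1).
Assume 3 | s(r), so s(r) = 3t for some integer t.
Then s(r+1) = 3s(r) + 12 = 3·(3t) + 12 = 3(3t + 4), so 3 | s(r+1).
By induction, 3 | s(k) for all k ≥ 1.

3 | s(k)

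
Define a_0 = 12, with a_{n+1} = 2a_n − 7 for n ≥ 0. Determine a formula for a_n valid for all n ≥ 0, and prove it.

Claim: a_n = 5·2^n + 7.

Base case: a_0 = 12, and 5·2^0 + 7 = 5 + 7 = 12.
Assume a_m = 5·2^m + 7 for some m ≥ 0.
Then a_{m+1} = 2a_m − 7 = 2·(5·2^m + 7) − 7 = 10·2^m + 14 − 7 = 5·2^{m+1} + 7.
By induction, a_n = 5·2^n + 7 for all n ≥ 0.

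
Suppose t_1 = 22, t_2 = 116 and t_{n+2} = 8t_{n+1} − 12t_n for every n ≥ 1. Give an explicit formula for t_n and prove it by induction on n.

Claim: t_n = 3·6^n + 2·2^n.

Base cases: t_1 = 22 and 3·6^1 + 2·2^1 = 22; t_2 = 116 and 3·6^2 + 2·2^2 = 116.
Assume t_j = 3·6^j + 2·2^j for all 1 ≤ j ≤ m, where m ≥ 2.
Then t_{m+1} = 8t_m − 12t_{m−1} = 8·(3·6^m + 2·2^m) − 12·(3·6^{m−1} + 2·2^{m−1}) = 3·(8·6 − 12)6^{m−1} + 2·(8·2 − 12)2^{m−1} = 108·6^{m−1} + 8·2^{m−1} = 3·6^{m+1} + 2·2^{m+1}.
By strong induction, t_n = 3·6^n + 2·2^n for all n ≥ 1.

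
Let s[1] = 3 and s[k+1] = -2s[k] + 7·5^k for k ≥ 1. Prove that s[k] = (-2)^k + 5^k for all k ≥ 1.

Base case: s[1] = 3, and (-2)^1 + 5^1 = -2 + 5 = 3.
Assume s[m] = (-2)^m + 5^m for some m ≥ 1.
Then s[m+1] = -2s[m] + 7·5^m = -2·((-2)^m + 5^m) + 7·5^m = (-2)^{m+1} − 2·5^m + 7·5^m = (-2)^{m+1} + 5·5^m = (-2)^{m+1} + 5^{m+1}.
So the formula holds for m+1, and by induction s[k] = (-2)^k + 5^k for all k ≥ 1.

s[k] = (-2)^k + 5^k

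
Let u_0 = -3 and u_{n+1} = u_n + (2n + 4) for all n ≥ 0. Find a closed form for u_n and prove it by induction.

Claim: u_n = n^2 + 3n − 3.

Base case: u_0 = -3, and 0^2 + 3·0 − 3 = -3.
Assume u_k = k^2 + 3k − 3.
Then u_{k+1} = u_k + (2k + 4) = (k^2 + 3k − 3) + (2k + 4) = k^2 + 5k + 1,
and (k+1)^2 + 3·(k+1) − 3 = k^2 + 5k + 1.
Hence u_n = n^2 + 3n − 3 for every n ≥ 0, by induction.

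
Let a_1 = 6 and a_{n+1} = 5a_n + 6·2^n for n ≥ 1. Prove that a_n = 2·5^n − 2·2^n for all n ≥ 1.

Base case: a_1 = 6, and 2·5^1 − 2·2^1 = 10 − 4 = 6.
Assume a_r = 2·5^r − 2·2^r for some r ≥ 1.
Then a_{r+1} = 5a_r + 6·2^r = 5·(2·5^r − 2·2^r) + 6·2^r = 2·5^{r+1} − 10·2^r + 6·2^r = 2·5^{r+1} − 4·2^r = 2·5^{r+1} − 2·2^{r+1}.
This completes the inductive step, so a_n = 2·5^n − 2·2^n for all n ≥ 1.

a_n = 2·5^n − 2·2^n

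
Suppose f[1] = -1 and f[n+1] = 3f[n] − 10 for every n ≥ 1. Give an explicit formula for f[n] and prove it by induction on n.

Claim: f[n] = -2·3^n + 5.

Base case: f[1] = -1, and -2·3^1 + 5 = -6 + 5 = -1.
Assume f[m] = -2·3^m + 5 for some m ≥ 1.
Then f[m+1] = 3f[m] − 10 = 3·(-2·3^m + 5) − 10 = -6·3^m + 15 − 10 = -2·3^{m+1} + 5.
This completes the inductive step, so f[n] = -2·3^n + 5 for all n ≥ 1.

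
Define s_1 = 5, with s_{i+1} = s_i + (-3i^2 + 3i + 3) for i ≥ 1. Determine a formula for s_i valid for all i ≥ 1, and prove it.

Claim: s_i = -i^3 + 3i^2 + i + 2.

Base case: s_1 = 5, and -1^3 + 3·1^2 + 1 + 2 = 5.
Assume s_m = -m^3 + 3m^2 + m + 2.
Then s_{m+1} = s_m + (-3m^2 + 3m + 3) = (-m^3 + 3m^2 + m + 2) + (-3m^2 + 3m + 3) = -m^3 + 4m + 5,
and -(m+1)^3 + 3·(m+1)^2 + (m+1) + 2 = -m^3 + 4m + 5.
This completes the inductive step, so s_i = -i^3 + 3i^2 + i + 2 for all i ≥ 1.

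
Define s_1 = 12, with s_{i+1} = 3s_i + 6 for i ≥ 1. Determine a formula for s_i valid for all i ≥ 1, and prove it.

Claim: s_i = 5·3^i − 3.

Base case: s_1 = 12, and 5·3^1 − 3 = 15 − 3 = 12.
Assume s_k = 5·3^k − 3 for some k ≥ 1.
Then s_{k+1} = 3s_k + 6 = 3·(5·3^k − 3) + 6 = 15·3^k − 9 + 6 = 5·3^{k+1} − 3.
Hence s_i = 5·3^i − 3 for every i ≥ 1, by induction.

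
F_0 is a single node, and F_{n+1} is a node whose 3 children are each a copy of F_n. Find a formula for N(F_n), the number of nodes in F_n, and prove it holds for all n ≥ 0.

Claim: N(F_n) = (3^{n+1} − 1)/2.

Base case: N(F_0) = 1, and (3^{0+1} − 1)/2 = 1.
Assume N(F_k) = (3^{k+1} − 1)/2.
Then N(F_{k+1}) = 1 + 3N(F_k) = 1 + 3·(3^{k+1} − 1)/2 = 1 + (3^{k+2} − 3)/2 = (2 + 3^{k+2} − 3)/2 = (3^{k+2} − 1)/2.
This completes the inductive step, so N(F_n) = (3^{n+1} − 1)/2 for all n ≥ 0.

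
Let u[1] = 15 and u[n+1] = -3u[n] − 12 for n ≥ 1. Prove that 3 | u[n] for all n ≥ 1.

Base case: u[1] = 15 = 3·5, so 3 | u[1].
Assume 3 | u[j], so u[j] = 3t for some integer t.
Then u[j+1] = -3u[j] − 12 = -3·(3t) − 12 = 3(-3t − 4), so 3 | u[j+1].
Hence 3 | u[n] for every n ≥ 1, by induction.

3 | u[n]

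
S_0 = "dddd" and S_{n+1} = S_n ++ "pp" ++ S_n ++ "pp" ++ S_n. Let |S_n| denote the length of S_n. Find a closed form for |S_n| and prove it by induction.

Claim: |S_n| = 6·3^n − 2.

Base case: |S_0| = 4, and 6·3^0 − 2 = 4.
Assume |S_k| = 6·3^k − 2.
Then |S_{k+1}| = 3|S_k| + 4 = 3(6·3^k − 2) + 4 = 6·3^{k+1} − 6 + 4 = 6·3^{k+1} − 2.
So the formula holds for k+1, and by induction |S_n| = 6·3^n − 2 for all n ≥ 0.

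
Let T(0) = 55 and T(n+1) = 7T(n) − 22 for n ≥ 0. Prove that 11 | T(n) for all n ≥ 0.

Base case: T(0) = 55 = 11·5, so 11 | T(0).
Assume 11 | T(m), so T(m) = 11t for some integer t.
Then T(m+1) = 7T(m) − 22 = 7·(11t) − 22 = 11(7t − 2), so 11 | T(m+1).
Hence 11 | T(n) for every n ≥ 0, by induction.

11 | T(n)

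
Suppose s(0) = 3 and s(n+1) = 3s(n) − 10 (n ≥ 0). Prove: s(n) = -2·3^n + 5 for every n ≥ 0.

Base case: s(0) = 3, and -2·3^0 + 5 = -2 + 5 = 3.
Assume s(m) = -2·3^m + 5 for some m ≥ 0.
Then s(m+1) = 3s(m) − 10 = 3·(-2·3^m + 5) − 10 = -6·3^m + 15 − 10 = -2·3^{m+1} + 5.
Hence s(n) = -2·3^n + 5 for every n ≥ 0, by induction.

s(n) = -2·3^n + 5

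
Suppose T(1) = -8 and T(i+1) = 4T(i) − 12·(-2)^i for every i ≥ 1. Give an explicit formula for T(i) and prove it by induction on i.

Claim: T(i) = -4^i + 2·(-2)^i.

Base case: T(1) = -8, and -4^1 + 2·(-2)^1 = -4 − 4 = -8.
Assume T(m) = -4^m + 2·(-2)^m for some m ≥ 1.
Then T(m+1) = 4T(m) − 12·(-2)^m = 4·(-4^m + 2·(-2)^m) − 12·(-2)^m = -4^{m+1} + 8·(-2)^m − 12·(-2)^m = -4^{m+1} − 4·(-2)^m = -4^{m+1} + 2·(-2)^{m+1}.
This completes the inductive step, so T(i) = -4^i + 2·(-2)^i for all i ≥ 1.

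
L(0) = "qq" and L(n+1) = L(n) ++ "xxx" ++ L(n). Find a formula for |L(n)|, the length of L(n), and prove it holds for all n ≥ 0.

Claim: |L(n)| = 5·2^n − 3.

Base case: |L(0)| = 2, and 5·2^0 − 3 = 2.
Assume |L(r)| = 5·2^r − 3.
Then |L(r+1)| = |L(r)| + 3 + |L(r)| = 2|L(r)| + 3 = 2(5·2^r − 3) + 3 = 5·2^{r+1} − 6 + 3 = 5·2^{r+1} − 3.
This completes the inductive step, so |L(n)| = 5·2^n − 3 for all n ≥ 0.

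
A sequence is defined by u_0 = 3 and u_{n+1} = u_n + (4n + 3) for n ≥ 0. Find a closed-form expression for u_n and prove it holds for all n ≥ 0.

Claim: u_n = 2n^2 + n + 3.

Base case: u_0 = 3, and 2·0^2 + 0 + 3 = 3.
Assume u_k = 2k^2 + k + 3.
Then u_{k+1} = u_k + (4k + 3) = (2k^2 + k + 3) + (4k + 3) = 2k^2 + 5k + 6,
and 2·(k+1)^2 + (k+1) + 3 = 2k^2 + 5k + 6.
By induction, u_n = 2n^2 + n + 3 for all n ≥ 0.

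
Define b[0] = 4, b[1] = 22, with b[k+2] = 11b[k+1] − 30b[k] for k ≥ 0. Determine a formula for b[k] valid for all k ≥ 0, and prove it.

Claim: b[k] = 2·6^k + 2·5^k.

Base cases: b[0] = 4 and 2·6^0 + 2·5^0 = 4; b[1] = 22 and 2·6^1 + 2·5^1 = 22.
Assume b[i] = 2·6^i + 2·5^i for all 0 ≤ i ≤ j, where j ≥ 1.
Then b[j+1] = 11b[j] − 30b[j−1] = 11·(2·6^j + 2·5^j) − 30·(2·6^{j−1} + 2·5^{j−1}) = 2·(11·6 − 30)6^{j−1} + 2·(11·5 − 30)5^{j−1} = 72·6^{j−1} + 50·5^{j−1} = 2·6^{j+1} + 2·5^{j+1}.
So the formula holds for j+1, and by strong induction b[k] = 2·6^k + 2·5^k for all k ≥ 0.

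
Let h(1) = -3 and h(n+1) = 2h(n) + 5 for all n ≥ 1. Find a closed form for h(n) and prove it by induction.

Claim: h(n) = 2^n − 5.

Base case: h(1) = -3, and 2^1 − 5 = 2 − 5 = -3.
Assume h(r) = 2^r − 5 for some r ≥ 1.
Then h(r+1) = 2h(r) + 5 = 2·(2^r − 5) + 5 = 2^{r+1} − 10 + 5 = 2^{r+1} − 5.
So the formula holds for r+1, and by induction h(n) = 2^n − 5 for all n ≥ 1.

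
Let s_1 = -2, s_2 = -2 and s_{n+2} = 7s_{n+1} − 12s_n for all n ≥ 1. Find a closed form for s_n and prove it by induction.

Claim: s_n = 4^n − 2·3^n.

Base cases: s_1 = -2 and 4^1 − 2·3^1 = -2; s_2 = -2 and 4^2 − 2·3^2 = -2.
Assume s_j = 4^j − 2·3^j for all 1 ≤ j ≤ m, where m ≥ 2.
Then s_{m+1} = 7s_m − 12s_{m−1} = 7·(4^m − 2·3^m) − 12·(4^{m−1} − 2·3^{m−1}) = (7·4 − 12)4^{m−1} − 2·(7·3 − 12)3^{m−1} = 16·4^{m−1} − 18·3^{m−1} = 4^{m+1} − 2·3^{m+1}.
This completes the inductive step, so s_n = 4^n − 2·3^n for all n ≥ 1.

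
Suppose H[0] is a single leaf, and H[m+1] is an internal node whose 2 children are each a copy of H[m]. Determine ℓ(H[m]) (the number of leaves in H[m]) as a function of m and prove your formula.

Claim: ℓ(H[m]) = 2^m.

Base case: ℓ(H[0]) = 1, and 2^0 = 1.
Assume ℓ(H[j]) = 2^j.
Then ℓ(H[j+1]) = 2·ℓ(H[j]) = 2·2^j = 2^{j+1}.
Hence ℓ(H[m]) = 2^m for every m ≥ 0, by induction.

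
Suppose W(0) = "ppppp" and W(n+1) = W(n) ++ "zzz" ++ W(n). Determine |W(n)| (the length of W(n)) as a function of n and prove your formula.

Claim: |W(n)| = 2^{n+3} − 3.

Base case: |W(0)| = 5, and 2^{0+3} − 3 = 5.
Assume |W(j)| = 2^{j+3} − 3.
Then |W(j+1)| = |W(j)| + 3 + |W(j)| = 2|W(j)| + 3 = 2(2^{j+3} − 3) + 3 = 2^{j+1+3} − 6 + 3 = 2^{j+1+3} − 3.
By induction, |W(n)| = 2^{n+3} − 3 for all n ≥ 0.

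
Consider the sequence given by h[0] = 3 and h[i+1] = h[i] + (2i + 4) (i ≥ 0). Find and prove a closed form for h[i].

Claim: h[i] = i^2 + 3i + 3.

Base case: h[0] = 3, and 0^2 + 3·0 + 3 = 3.
Assume h[k] = k^2 + 3k + 3.
Then h[k+1] = h[k] + (2k + 4) = (k^2 + 3k + 3) + (2k + 4) = k^2 + 5k + 7,
and (k+1)^2 + 3·(k+1) + 3 = k^2 + 5k + 7.
This completes the inductive step, so h[i] = i^2 + 3i + 3 for all i ≥ 0.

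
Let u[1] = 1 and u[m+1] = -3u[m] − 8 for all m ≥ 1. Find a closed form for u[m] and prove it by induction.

Claim: u[m] = -(-3)^m − 2.

Base case: u[1] = 1, and -(-3)^1 − 2 = 3 − 2 = 1.
Assume u[r] = -(-3)^r − 2 for some r ≥ 1.
Then u[r+1] = -3u[r] − 8 = -3·(-(-3)^r − 2) − 8 = 3·(-3)^r + 6 − 8 = -(-3)^{r+1} − 2.
By induction, u[m] = -(-3)^m − 2 for all m ≥ 1.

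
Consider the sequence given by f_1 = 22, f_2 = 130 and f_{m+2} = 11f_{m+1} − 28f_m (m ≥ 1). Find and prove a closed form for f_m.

Claim: f_m = 2·7^m + 2·4^m.

Base cases: f_1 = 22 and 2·7^1 + 2·4^1 = 22; f_2 = 130 and 2·7^2 + 2·4^2 = 130.
Assume f_j = 2·7^j + 2·4^j for all 1 ≤ j ≤ k, where k ≥ 2.
Then f_{k+1} = 11f_k − 28f_{k−1} = 11·(2·7^k + 2·4^k) − 28·(2·7^{k−1} + 2·4^{k−1}) = 2·(11·7 − 28)7^{k−1} + 2·(11·4 − 28)4^{k−1} = 98·7^{k−1} + 32·4^{k−1} = 2·7^{k+1} + 2·4^{k+1}.
By strong induction, f_m = 2·7^m + 2·4^m for all m ≥ 1.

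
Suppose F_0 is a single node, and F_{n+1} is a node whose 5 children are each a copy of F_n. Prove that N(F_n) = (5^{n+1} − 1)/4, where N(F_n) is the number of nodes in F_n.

Base case: N(F_0) = 1, and (5^{0+1} − 1)/4 = 1.
Assume N(F_j) = (5^{j+1} − 1)/4.
Then N(F_{j+1}) = 1 + 5N(F_j) = 1 + 5·(5^{j+1} − 1)/4 = 1 + (5^{j+2} − 5)/4 = (4 + 5^{j+2} − 5)/4 = (5^{j+2} − 1)/4.
This completes the inductive step, so N(F_n) = (5^{n+1} − 1)/4 for all n ≥ 0.

N(F_n) = (5^{n+1} − 1)/4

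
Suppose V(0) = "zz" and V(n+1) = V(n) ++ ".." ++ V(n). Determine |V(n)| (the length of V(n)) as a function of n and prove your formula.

Claim: |V(n)| = 2^{n+2} − 2.

Base case: |V(0)| = 2, and 2^{0+2} − 2 = 2.
Assume |V(j)| = 2^{j+2} − 2.
Then |V(j+1)| = |V(j)| + 2 + |V(j)| = 2|V(j)| + 2 = 2(2^{j+2} − 2) + 2 = 2^{j+3} − 4 + 2 = 2^{j+3} − 2.
This completes the inductive step, so |V(n)| = 2^{n+2} − 2 for all n ≥ 0.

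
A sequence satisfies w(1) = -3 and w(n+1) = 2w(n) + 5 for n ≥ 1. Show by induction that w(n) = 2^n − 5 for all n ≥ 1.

Base case: w(1) = -3, and 2^1 − 5 = 2 − 5 = -3.
Assume w(j) = 2^j − 5 for some j ≥ 1.
Then w(j+1) = 2w(j) + 5 = 2·(2^j − 5) + 5 = 2^{j+1} − 10 + 5 = 2^{j+1} − 5.
Hence w(n) = 2^n − 5 for every n ≥ 1, by induction.

w(n) = 2^n − 5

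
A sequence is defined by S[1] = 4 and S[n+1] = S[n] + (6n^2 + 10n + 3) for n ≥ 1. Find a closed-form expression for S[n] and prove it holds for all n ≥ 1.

Claim: S[n] = 2n^3 + 2n^2 − n + 1.

Base case: S[1] = 4, and 2·1^3 + 2·1^2 − 1 + 1 = 4.
Assume S[m] = 2m^3 + 2m^2 − m + 1.
Then S[m+1] = S[m] + (6m^2 + 10m + 3) = (2m^3 + 2m^2 − m + 1) + (6m^2 + 10m + 3) = 2m^3 + 8m^2 + 9m + 4,
and 2·(m+1)^3 + 2·(m+1)^2 − (m+1) + 1 = 2m^3 + 8m^2 + 9m + 4.
This completes the inductive step, so S[n] = 2n^3 + 2n^2 − n + 1 for all n ≥ 1.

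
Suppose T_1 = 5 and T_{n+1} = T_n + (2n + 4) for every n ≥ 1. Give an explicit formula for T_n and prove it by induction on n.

Claim: T_n = n^2 + 3n + 1.

Base case: T_1 = 5, and 1^2 + 3·1 + 1 = 5.
Assume T_j = j^2 + 3j + 1.
Then T_{j+1} = T_j + (2j + 4) = (j^2 + 3j + 1) + (2j + 4) = j^2 + 5j + 5,
and (j+1)^2 + 3·(j+1) + 1 = j^2 + 5j + 5.
Hence T_n = n^2 + 3n + 1 for every n ≥ 1, by induction.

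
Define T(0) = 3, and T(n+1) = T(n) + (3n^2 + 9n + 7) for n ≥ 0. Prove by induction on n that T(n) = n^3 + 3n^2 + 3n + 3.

Base case: T(0) = 3, and 0^3 + 3·0^2 + 3·0 + 3 = 3.
Assume T(r) = r^3 + 3r^2 + 3r + 3.
Then T(r+1) = T(r) + (3r^2 + 9r + 7) = (r^3 + 3r^2 + 3r + 3) + (3r^2 + 9r + 7) = r^3 + 6r^2 + 12r + 10,
and (r+1)^3 + 3·(r+1)^2 + 3·(r+1) + 3 = r^3 + 6r^2 + 12r + 10.
Hence T(n) = n^3 + 3n^2 + 3n + 3 for every n ≥ 0, by induction.

T(n) = n^3 + 3n^2 + 3n + 3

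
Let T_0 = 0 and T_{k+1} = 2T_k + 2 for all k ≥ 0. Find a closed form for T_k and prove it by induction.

Claim: T_k = 2^{k+1} − 2.

Base case: T_0 = 0, and 2^{0+1} − 2 = 2 − 2 = 0.
Assume T_j = 2^{j+1} − 2 for some j ≥ 0.
Then T_{j+1} = 2T_j + 2 = 2·(2^{j+1} − 2) + 2 = 2^{j+2} − 4 + 2 = 2^{j+2} − 2.
So the formula holds for j+1, and by induction T_k = 2^{k+1} − 2 for all k ≥ 0.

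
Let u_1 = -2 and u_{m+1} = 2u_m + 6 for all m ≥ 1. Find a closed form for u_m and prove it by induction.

Claim: u_m = 2^{m+1} − 6.

Base case: u_1 = -2, and 2^{1+1} − 6 = 4 − 6 = -2.
Assume u_k = 2^{k+1} − 6 for some k ≥ 1.
Then u_{k+1} = 2u_k + 6 = 2·(2^{k+1} − 6) + 6 = 2^{k+2} − 12 + 6 = 2^{k+2} − 6.
By induction, u_m = 2^{m+1} − 6 for all m ≥ 1.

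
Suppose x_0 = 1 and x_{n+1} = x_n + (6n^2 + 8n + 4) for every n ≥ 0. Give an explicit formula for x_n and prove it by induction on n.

Claim: x_n = 2n^3 + n^2 + n + 1.

Base case: x_0 = 1, and 2·0^3 + 0^2 + 0 + 1 = 1.
Assume x_j = 2j^3 + j^2 + j + 1.
Then x_{j+1} = x_j + (6j^2 + 8j + 4) = (2j^3 + j^2 + j + 1) + (6j^2 + 8j + 4) = 2j^3 + 7j^2 + 9j + 5,
and 2·(j+1)^3 + (j+1)^2 + (j+1) + 1 = 2j^3 + 7j^2 + 9j + 5.
By induction, x_n = 2n^3 + n^2 + n + 1 for all n ≥ 0.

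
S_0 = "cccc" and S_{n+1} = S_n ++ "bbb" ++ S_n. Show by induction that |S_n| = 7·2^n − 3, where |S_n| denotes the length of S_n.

Base case: |S_0| = 4, and 7·2^0 − 3 = 4.
Assume |S_r| = 7·2^r − 3.
Then |S_{r+1}| = |S_r| + 3 + |S_r| = 2|S_r| + 3 = 2(7·2^r − 3) + 3 = 7·2^{r+1} − 6 + 3 = 7·2^{r+1} − 3.
So the formula holds for r+1, and by induction |S_n| = 7·2^n − 3 for all n ≥ 0.

|S_n| = 7·2^n − 3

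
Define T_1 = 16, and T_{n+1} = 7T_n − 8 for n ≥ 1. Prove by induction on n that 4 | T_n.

Base case: T_1 = 16 = 4·4, so 4 | T_1.
Assume 4 | T_k, so T_k = 4t for some integer t.
Then T_{k+1} = 7T_k − 8 = 7·(4t) − 8 = 4(7t − 2), so 4 | T_{k+1}.
By induction, 4 | T_n for all n ≥ 1.

4 | T_n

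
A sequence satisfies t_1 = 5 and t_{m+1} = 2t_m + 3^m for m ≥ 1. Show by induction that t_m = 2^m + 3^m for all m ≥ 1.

Base case: t_1 = 5, and 2^1 + 3^1 = 2 + 3 = 5.
Assume t_r = 2^r + 3^r for some r ≥ 1.
Then t_{r+1} = 2t_r + 3^r = 2·(2^r + 3^r) + 3^r = 2^{r+1} + 2·3^r + 3^r = 2^{r+1} + 3·3^r = 2^{r+1} + 3^{r+1}.
So the formula holds for r+1, and by induction t_m = 2^m + 3^m for all m ≥ 1.

t_m = 2^m + 3^m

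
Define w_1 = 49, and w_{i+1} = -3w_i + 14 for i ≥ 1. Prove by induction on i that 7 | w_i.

Base case: w_1 = 49 = 7·7, so 7 | w_1.
Assume 7 | w_j, so w_j = 7t for some integer t.
Then w_{j+1} = -3w_j + 14 = -3·(7t) + 14 = 7(-3t + 2), so 7 | w_{j+1}.
This completes the inductive step, so 7 | w_i for all i ≥ 1.

7 | w_i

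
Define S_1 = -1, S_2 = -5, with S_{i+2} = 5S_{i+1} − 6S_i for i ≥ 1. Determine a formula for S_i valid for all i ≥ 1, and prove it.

Claim: S_i = 2^i − 3^i.

Base cases: S_1 = -1 and 2^1 − 3^1 = -1; S_2 = -5 and 2^2 − 3^2 = -5.
Assume S_j = 2^j − 3^j for all 1 ≤ j ≤ k, where k ≥ 2.
Then S_{k+1} = 5S_k − 6S_{k−1} = 5·(2^k − 3^k) − 6·(2^{k−1} − 3^{k−1}) = (5·2 − 6)2^{k−1} − (5·3 − 6)3^{k−1} = 4·2^{k−1} − 9·3^{k−1} = 2^{k+1} − 3^{k+1}.
Hence S_i = 2^i − 3^i for every i ≥ 1, by strong induction.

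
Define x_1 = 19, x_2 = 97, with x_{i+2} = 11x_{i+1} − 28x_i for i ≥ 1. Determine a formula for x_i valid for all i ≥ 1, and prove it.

Claim: x_i = 3·4^i + 7^i.

Base cases: x_1 = 19 and 3·4^1 + 7^1 = 19; x_2 = 97 and 3·4^2 + 7^2 = 97.
Assume x_j = 3·4^j + 7^j for all 1 ≤ j ≤ r, where r ≥ 2.
Then x_{r+1} = 11x_r − 28x_{r−1} = 11·(3·4^r + 7^r) − 28·(3·4^{r−1} + 7^{r−1}) = 3·(11·4 − 28)4^{r−1} + (11·7 − 28)7^{r−1} = 48·4^{r−1} + 49·7^{r−1} = 3·4^{r+1} + 7^{r+1}.
So the formula holds for r+1, and by strong induction x_i = 3·4^i + 7^i for all i ≥ 1.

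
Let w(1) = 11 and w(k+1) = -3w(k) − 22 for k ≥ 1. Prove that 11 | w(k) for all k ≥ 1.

Base case: w(1) = 11 = 11·1, so 11 | w(1).
Assume 11 | w(r), so w(r) = 11t for some integer t.
Then w(r+1) = -3w(r) − 22 = -3·(11t) − 22 = 11(-3t − 2), so 11 | w(r+1).
This completes the inductive step, so 11 | w(k) for all k ≥ 1.

11 | w(k)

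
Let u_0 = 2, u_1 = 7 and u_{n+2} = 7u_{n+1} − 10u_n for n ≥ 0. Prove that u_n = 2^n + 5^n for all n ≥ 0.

Base cases: u_0 = 2 and 2^0 + 5^0 = 2; u_1 = 7 and 2^1 + 5^1 = 7.
Assume u_j = 2^j + 5^j for all 0 ≤ j ≤ m, where m ≥ 1.
Then u_{m+1} = 7u_m − 10u_{m−1} = 7·(2^m + 5^m) − 10·(2^{m−1} + 5^{m−1}) = (7·2 − 10)2^{m−1} + (7·5 − 10)5^{m−1} = 4·2^{m−1} + 25·5^{m−1} = 2^{m+1} + 5^{m+1}.
By strong induction, u_n = 2^n + 5^n for all n ≥ 0.

u_n = 2^n + 5^n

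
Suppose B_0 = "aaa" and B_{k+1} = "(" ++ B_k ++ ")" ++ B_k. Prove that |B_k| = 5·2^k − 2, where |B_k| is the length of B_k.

Base case: |B_0| = 3, and 5·2^0 − 2 = 3.
Assume |B_r| = 5·2^r − 2.
Then |B_{r+1}| = 1 + |B_r| + 1 + |B_r| = 2|B_r| + 2 = 2(5·2^r − 2) + 2 = 5·2^{r+1} − 4 + 2 = 5·2^{r+1} − 2.
Hence |B_k| = 5·2^k − 2 for every k ≥ 0, by induction.

|B_k| = 5·2^k − 2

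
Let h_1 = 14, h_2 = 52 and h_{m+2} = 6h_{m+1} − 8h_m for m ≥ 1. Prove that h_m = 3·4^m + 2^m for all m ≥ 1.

Base cases: h_1 = 14 and 3·4^1 + 2^1 = 14; h_2 = 52 and 3·4^2 + 2^2 = 52.
Assume h_i = 3·4^i + 2^i for all 1 ≤ i ≤ j, where j ≥ 2.
Then h_{j+1} = 6h_j − 8h_{j−1} = 6·(3·4^j + 2^j) − 8·(3·4^{j−1} + 2^{j−1}) = 3·(6·4 − 8)4^{j−1} + (6·2 − 8)2^{j−1} = 48·4^{j−1} + 4·2^{j−1} = 3·4^{j+1} + 2^{j+1}.
Hence h_m = 3·4^m + 2^m for every m ≥ 1, by strong induction.

h_m = 3·4^m + 2^m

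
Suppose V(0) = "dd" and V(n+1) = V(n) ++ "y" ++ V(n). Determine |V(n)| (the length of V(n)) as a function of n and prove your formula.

Claim: |V(n)| = 3·2^n − 1.

Base case: |V(0)| = 2, and 3·2^0 − 1 = 2.
Assume |V(k)| = 3·2^k − 1.
Then |V(k+1)| = |V(k)| + 1 + |V(k)| = 2|V(k)| + 1 = 2(3·2^k − 1) + 1 = 3·2^{k+1} − 2 + 1 = 3·2^{k+1} − 1.
This completes the inductive step, so |V(n)| = 3·2^n − 1 for all n ≥ 0.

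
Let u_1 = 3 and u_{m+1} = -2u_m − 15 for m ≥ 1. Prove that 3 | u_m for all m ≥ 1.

Base case: u_1 = 3 = 3·1, so 3 | u_1.
Assume 3 | u_j, so u_j = 3t for some integer t.
Then u_{j+1} = -2u_j − 15 = -2·(3t) − 15 = 3(-2t − 5), so 3 | u_{j+1}.
Hence 3 | u_m for every m ≥ 1, by induction.

3 | u_m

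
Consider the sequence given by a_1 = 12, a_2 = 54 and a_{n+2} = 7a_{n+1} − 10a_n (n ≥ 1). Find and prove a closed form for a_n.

Claim: a_n = 2^n + 2·5^n.

Base cases: a_1 = 12 and 2^1 + 2·5^1 = 12; a_2 = 54 and 2^2 + 2·5^2 = 54.
Assume a_i = 2^i + 2·5^i for all 1 ≤ i ≤ j, where j ≥ 2.
Then a_{j+1} = 7a_j − 10a_{j−1} = 7·(2^j + 2·5^j) − 10·(2^{j−1} + 2·5^{j−1}) = (7·2 − 10)2^{j−1} + 2·(7·5 − 10)5^{j−1} = 4·2^{j−1} + 50·5^{j−1} = 2^{j+1} + 2·5^{j+1}.
Hence a_n = 2^n + 2·5^n for every n ≥ 1, by strong induction.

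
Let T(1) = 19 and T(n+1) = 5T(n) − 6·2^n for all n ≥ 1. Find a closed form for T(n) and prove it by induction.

Claim: T(n) = 3·5^n + 2·2^n.

Base case: T(1) = 19, and 3·5^1 + 2·2^1 = 15 + 4 = 19.
Assume T(m) = 3·5^m + 2·2^m for some m ≥ 1.
Then T(m+1) = 5T(m) − 6·2^m = 5·(3·5^m + 2·2^m) − 6·2^m = 3·5^{m+1} + 10·2^m − 6·2^m = 3·5^{m+1} + 4·2^m = 3·5^{m+1} + 2·2^{m+1}.
So the formula holds for m+1, and by induction T(n) = 3·5^n + 2·2^n for all n ≥ 1.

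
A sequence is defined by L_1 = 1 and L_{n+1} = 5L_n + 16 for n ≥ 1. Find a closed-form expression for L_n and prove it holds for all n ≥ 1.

Claim: L_n = 5^n − 4.

Base case: L_1 = 1, and 5^1 − 4 = 5 − 4 = 1.
Assume L_k = 5^k − 4 for some k ≥ 1.
Then L_{k+1} = 5L_k + 16 = 5·(5^k − 4) + 16 = 5^{k+1} − 20 + 16 = 5^{k+1} − 4.
By induction, L_n = 5^n − 4 for all n ≥ 1.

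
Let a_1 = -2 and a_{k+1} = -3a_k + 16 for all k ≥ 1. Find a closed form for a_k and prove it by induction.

Claim: a_k = 2·(-3)^k + 4.

Base case: a_1 = -2, and 2·(-3)^1 + 4 = -6 + 4 = -2.
Assume a_j = 2·(-3)^j + 4 for some j ≥ 1.
Then a_{j+1} = -3a_j + 16 = -3·(2·(-3)^j + 4) + 16 = -6·(-3)^j − 12 + 16 = 2·(-3)^{j+1} + 4.
So the formula holds for j+1, and by induction a_k = 2·(-3)^k + 4 for all k ≥ 1.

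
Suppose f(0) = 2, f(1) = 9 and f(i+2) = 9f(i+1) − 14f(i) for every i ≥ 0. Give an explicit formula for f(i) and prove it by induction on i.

Claim: f(i) = 2^i + 7^i.

Base cases: f(0) = 2 and 2^0 + 7^0 = 2; f(1) = 9 and 2^1 + 7^1 = 9.
Assume f(t) = 2^t + 7^t for all 0 ≤ t ≤ j, where j ≥ 1.
Then f(j+1) = 9f(j) − 14f(j−1) = 9·(2^j + 7^j) − 14·(2^{j−1} + 7^{j−1}) = (9·2 − 14)2^{j−1} + (9·7 − 14)7^{j−1} = 4·2^{j−1} + 49·7^{j−1} = 2^{j+1} + 7^{j+1}.
Hence f(i) = 2^i + 7^i for every i ≥ 0, by strong induction.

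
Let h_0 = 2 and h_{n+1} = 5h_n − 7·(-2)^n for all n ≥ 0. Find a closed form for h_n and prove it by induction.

Claim: h_n = 5^n + (-2)^n.

Base case: h_0 = 2, and 5^0 + (-2)^0 = 1 + 1 = 2.
Assume h_r = 5^r + (-2)^r for some r ≥ 0.
Then h_{r+1} = 5h_r − 7·(-2)^r = 5·(5^r + (-2)^r) − 7·(-2)^r = 5^{r+1} + 5·(-2)^r − 7·(-2)^r = 5^{r+1} − 2·(-2)^r = 5^{r+1} + (-2)^{r+1}.
Hence h_n = 5^n + (-2)^n for every n ≥ 0, by induction.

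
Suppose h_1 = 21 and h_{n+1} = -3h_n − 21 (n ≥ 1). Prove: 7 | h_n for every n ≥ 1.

Base case: h_1 = 21 = 7·3, so 7 | h_1.
Assume 7 | h_m, so h_m = 7t for some integer t.
Then h_{m+1} = -3h_m − 21 = -3·(7t) − 21 = 7(-3t − 3), so 7 | h_{m+1}.
By induction, 7 | h_n for all n ≥ 1.

7 | h_n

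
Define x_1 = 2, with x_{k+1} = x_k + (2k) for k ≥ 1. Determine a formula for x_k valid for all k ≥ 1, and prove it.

Claim: x_k = k^2 − k + 2.

Base case: x_1 = 2, and 1^2 − 1 + 2 = 2.
Assume x_m = m^2 − m + 2.
Then x_{m+1} = x_m + (2m) = (m^2 − m + 2) + (2m) = m^2 + m + 2,
and (m+1)^2 − (m+1) + 2 = m^2 + m + 2.
By induction, x_k = k^2 − k + 2 for all k ≥ 1.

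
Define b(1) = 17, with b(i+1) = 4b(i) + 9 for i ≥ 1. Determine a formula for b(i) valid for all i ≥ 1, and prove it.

Claim: b(i) = 5·4^i − 3.

Base case: b(1) = 17, and 5·4^1 − 3 = 20 − 3 = 17.
Assume b(k) = 5·4^k − 3 for some k ≥ 1.
Then b(k+1) = 4b(k) + 9 = 4·(5·4^k − 3) + 9 = 20·4^k − 12 + 9 = 5·4^{k+1} − 3.
Hence b(i) = 5·4^i − 3 for every i ≥ 1, by induction.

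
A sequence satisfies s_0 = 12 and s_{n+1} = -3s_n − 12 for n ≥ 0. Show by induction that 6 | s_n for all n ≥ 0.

Base case: s_0 = 12 = 6·2, so 6 | s_0.
Assume 6 | s_j, so s_j = 6t for some integer t.
Then s_{j+1} = -3s_j − 12 = -3·(6t) − 12 = 6(-3t − 2), so 6 | s_{j+1}.
Hence 6 | s_n for every n ≥ 0, by induction.

6 | s_n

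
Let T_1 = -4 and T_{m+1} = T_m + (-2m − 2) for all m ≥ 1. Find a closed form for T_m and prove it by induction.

Claim: T_m = -m^2 − m − 2.

Base case: T_1 = -4, and -1^2 − 1 − 2 = -4.
Assume T_r = -r^2 − r − 2.
Then T_{r+1} = T_r + (-2r − 2) = (-r^2 − r − 2) + (-2r − 2) = -r^2 − 3r − 4,
and -(r+1)^2 − (r+1) − 2 = -r^2 − 3r − 4.
Hence T_m = -m^2 − m − 2 for every m ≥ 1, by induction.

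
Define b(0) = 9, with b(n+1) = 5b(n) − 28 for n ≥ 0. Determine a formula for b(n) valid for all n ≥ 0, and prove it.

Claim: b(n) = 2·5^n + 7.

Base case: b(0) = 9, and 2·5^0 + 7 = 2 + 7 = 9.
Assume b(j) = 2·5^j + 7 for some j ≥ 0.
Then b(j+1) = 5b(j) − 28 = 5·(2·5^j + 7) − 28 = 10·5^j + 35 − 28 = 2·5^{j+1} + 7.
By induction, b(n) = 2·5^n + 7 for all n ≥ 0.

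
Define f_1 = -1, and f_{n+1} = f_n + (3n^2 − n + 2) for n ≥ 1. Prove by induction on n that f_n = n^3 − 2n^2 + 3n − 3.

Base case: f_1 = -1, and 1^3 − 2·1^2 + 3·1 − 3 = -1.
Assume f_m = m^3 − 2m^2 + 3m − 3.
Then f_{m+1} = f_m + (3m^2 − m + 2) = (m^3 − 2m^2 + 3m − 3) + (3m^2 − m + 2) = m^3 + m^2 + 2m − 1,
and (m+1)^3 − 2·(m+1)^2 + 3·(m+1) − 3 = m^3 + m^2 + 2m − 1.
Hence f_n = n^3 − 2n^2 + 3n − 3 for every n ≥ 1, by induction.

f_n = n^3 − 2n^2 + 3n − 3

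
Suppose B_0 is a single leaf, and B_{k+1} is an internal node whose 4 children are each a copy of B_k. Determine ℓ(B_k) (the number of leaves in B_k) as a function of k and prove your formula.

Claim: ℓ(B_k) = 4^k.

Base case: ℓ(B_0) = 1, and 4^0 = 1.
Assume ℓ(B_j) = 4^j.
Then ℓ(B_{j+1}) = 4·ℓ(B_j) = 4·4^j = 4^{j+1}.
Hence ℓ(B_k) = 4^k for every k ≥ 0, by induction.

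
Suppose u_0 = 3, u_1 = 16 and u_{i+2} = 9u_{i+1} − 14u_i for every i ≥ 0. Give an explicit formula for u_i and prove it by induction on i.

Claim: u_i = 2^i + 2·7^i.

Base cases: u_0 = 3 and 2^0 + 2·7^0 = 3; u_1 = 16 and 2^1 + 2·7^1 = 16.
Assume u_t = 2^t + 2·7^t for all 0 ≤ t ≤ j, where j ≥ 1.
Then u_{j+1} = 9u_j − 14u_{j−1} = 9·(2^j + 2·7^j) − 14·(2^{j−1} + 2·7^{j−1}) = (9·2 − 14)2^{j−1} + 2·(9·7 − 14)7^{j−1} = 4·2^{j−1} + 98·7^{j−1} = 2^{j+1} + 2·7^{j+1}.
So the formula holds for j+1, and by strong induction u_i = 2^i + 2·7^i for all i ≥ 0.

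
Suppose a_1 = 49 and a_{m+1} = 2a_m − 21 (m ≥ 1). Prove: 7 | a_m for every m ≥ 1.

Base case: a_1 = 49 = 7·7, so 7 | a_1.
Assume 7 | a_r, so a_r = 7t for some integer t.
Then a_{r+1} = 2a_r − 21 = 2·(7t) − 21 = 7(2t − 3), so 7 | a_{r+1}.
Hence 7 | a_m for every m ≥ 1, by induction.

7 | a_m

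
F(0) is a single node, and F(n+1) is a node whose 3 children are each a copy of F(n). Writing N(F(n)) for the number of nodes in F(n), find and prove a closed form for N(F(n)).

Claim: N(F(n)) = (3^{n+1} − 1)/2.

Base case: N(F(0)) = 1, and (3^{0+1} − 1)/2 = 1.
Assume N(F(m)) = (3^{m+1} − 1)/2.
Then N(F(m+1)) = 1 + 3N(F(m)) = 1 + 3·(3^{m+1} − 1)/2 = 1 + (3^{m+2} − 3)/2 = (2 + 3^{m+2} − 3)/2 = (3^{m+2} − 1)/2.
By induction, N(F(n)) = (3^{n+1} − 1)/2 for all n ≥ 0.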